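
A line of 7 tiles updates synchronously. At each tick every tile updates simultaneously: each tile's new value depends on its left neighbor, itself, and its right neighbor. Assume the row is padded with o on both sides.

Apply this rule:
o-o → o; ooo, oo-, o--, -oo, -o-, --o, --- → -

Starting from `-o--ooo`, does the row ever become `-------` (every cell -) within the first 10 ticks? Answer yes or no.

o------
-------
all cells are - at tick 2

yes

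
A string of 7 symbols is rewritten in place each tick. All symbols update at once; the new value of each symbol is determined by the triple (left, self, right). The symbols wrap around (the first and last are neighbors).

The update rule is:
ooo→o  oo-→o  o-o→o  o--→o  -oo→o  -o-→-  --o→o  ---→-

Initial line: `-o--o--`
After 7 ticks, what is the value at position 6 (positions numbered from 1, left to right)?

o

o-oo-o-
-oooo-o
oooooo-
ooooooo
ooooooo  (fixed point — unchanged through tick 7)
position 6 holds o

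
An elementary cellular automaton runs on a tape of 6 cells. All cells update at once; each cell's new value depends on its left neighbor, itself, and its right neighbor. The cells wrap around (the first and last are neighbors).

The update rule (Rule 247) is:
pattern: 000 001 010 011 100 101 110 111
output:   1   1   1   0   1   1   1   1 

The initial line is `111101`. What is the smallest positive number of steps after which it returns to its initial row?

111110
011111
101111
110111
111011
111101

6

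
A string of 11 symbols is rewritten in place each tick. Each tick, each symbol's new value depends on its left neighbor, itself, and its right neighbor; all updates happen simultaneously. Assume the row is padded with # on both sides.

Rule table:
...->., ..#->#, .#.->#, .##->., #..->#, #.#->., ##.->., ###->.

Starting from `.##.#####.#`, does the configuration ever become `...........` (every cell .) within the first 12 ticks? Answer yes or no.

yes

...........
all cells are . at tick 1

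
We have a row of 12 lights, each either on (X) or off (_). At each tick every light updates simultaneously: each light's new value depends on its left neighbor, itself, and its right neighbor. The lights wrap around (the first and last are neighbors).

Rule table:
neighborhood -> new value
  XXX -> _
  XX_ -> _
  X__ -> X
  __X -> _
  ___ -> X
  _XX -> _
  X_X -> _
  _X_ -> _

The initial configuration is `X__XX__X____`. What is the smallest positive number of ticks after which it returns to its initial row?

24

_X___X__XXX_
__XX__X____X
X___X__XXX__
_XX__X____X_
___X__XXX__X
XX__X____X__
__X__XXX__X_
X__X____X__X
_X__XXX__X__
__X____X__XX
X__XXX__X___
_X____X__XX_
__XXX__X___X
X____X__XX__
_XXX__X___X_
____X__XX__X
XXX__X___X__
___X__XX__X_
XX__X___X__X
__X__XX__X__
X__X___X__XX
_X__XX__X___
__X___X__XXX
X__XX__X____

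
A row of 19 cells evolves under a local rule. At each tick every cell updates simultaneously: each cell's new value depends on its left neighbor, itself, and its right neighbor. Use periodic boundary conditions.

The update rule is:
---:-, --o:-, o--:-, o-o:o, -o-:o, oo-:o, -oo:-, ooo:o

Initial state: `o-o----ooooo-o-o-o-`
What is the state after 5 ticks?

ooo-----ooooooooooo
ooo------oooooooooo
ooo-------ooooooooo
ooo--------oooooooo
ooo---------ooooooo

ooo---------ooooooo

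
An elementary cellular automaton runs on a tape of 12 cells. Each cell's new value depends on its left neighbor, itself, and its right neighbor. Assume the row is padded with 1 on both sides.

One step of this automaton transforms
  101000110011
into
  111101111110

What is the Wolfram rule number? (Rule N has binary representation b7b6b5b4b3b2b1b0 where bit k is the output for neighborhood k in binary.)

position 11: 111 → 0  (bit 7 = 0)
position 0: 110 → 1  (bit 6 = 1)
position 1: 101 → 1  (bit 5 = 1)
position 3: 100 → 1  (bit 4 = 1)
position 6: 011 → 1  (bit 3 = 1)
position 2: 010 → 1  (bit 2 = 1)
position 5: 001 → 1  (bit 1 = 1)
position 4: 000 → 0  (bit 0 = 0)
bits b7..b0 = 01111110 = 126

126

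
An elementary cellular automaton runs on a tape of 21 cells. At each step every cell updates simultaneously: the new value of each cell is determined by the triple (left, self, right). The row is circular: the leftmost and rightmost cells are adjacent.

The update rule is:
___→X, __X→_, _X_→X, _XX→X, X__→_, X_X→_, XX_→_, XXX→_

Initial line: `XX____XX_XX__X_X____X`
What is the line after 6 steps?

_X_X__X__X_X_X_X_X__X

___XX_X__X___X_X_XX_X
_X_X__X__X_X_X_X_X__X
_X_X__X__X_X_X_X_X__X  (fixed point — unchanged through step 6)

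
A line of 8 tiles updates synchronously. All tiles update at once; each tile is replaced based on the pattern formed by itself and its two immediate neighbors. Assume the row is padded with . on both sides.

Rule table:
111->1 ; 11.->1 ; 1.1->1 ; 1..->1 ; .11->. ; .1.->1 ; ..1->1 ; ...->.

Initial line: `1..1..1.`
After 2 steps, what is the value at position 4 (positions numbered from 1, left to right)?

11111111
.1111111
position 4 holds 1

1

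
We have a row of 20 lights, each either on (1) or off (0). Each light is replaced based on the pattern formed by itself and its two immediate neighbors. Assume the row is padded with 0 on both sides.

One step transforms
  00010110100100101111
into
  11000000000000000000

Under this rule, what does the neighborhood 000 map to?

1

At position 0 the neighborhood is 000; the next row has 1 there.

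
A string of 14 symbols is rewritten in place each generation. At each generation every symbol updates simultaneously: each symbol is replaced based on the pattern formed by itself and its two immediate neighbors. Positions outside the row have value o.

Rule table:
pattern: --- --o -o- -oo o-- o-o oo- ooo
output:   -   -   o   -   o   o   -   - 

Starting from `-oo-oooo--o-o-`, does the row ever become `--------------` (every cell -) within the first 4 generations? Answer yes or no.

no

generation 1: o--o----o-oooo
generation 2: -o-oo---oo----
generation 3: ooo--o----o---
generation 4: ---o-oo---oo--
generation 4 is ---o-oo---oo--, still not uniform -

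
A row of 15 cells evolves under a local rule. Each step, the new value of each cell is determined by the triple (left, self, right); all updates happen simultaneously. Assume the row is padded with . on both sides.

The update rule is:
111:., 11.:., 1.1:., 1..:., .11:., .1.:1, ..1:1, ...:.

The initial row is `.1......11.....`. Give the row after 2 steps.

11.....1.......
......11.......

......11.......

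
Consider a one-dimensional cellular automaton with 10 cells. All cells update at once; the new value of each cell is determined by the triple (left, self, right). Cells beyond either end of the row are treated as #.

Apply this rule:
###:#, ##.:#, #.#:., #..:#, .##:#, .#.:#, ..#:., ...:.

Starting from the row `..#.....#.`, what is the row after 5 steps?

step 1: #.##....#.
step 2: #.###...#.
step 3: #.####..#.
step 4: #.#####.#.
step 5: #.#####.#.

#.#####.#.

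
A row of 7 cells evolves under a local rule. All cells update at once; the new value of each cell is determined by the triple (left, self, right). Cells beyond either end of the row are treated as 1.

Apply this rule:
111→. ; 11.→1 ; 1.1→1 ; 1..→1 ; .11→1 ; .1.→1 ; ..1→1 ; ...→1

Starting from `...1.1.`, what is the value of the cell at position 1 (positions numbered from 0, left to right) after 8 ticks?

1111111
.......
1111111  (repeats tick 1; period 2)
tick 8: .......
position 1 holds .

.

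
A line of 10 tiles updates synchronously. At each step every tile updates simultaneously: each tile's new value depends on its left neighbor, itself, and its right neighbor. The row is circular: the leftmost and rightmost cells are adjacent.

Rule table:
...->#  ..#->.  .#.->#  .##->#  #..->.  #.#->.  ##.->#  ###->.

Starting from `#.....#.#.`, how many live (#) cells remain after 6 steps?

#.###.#.#.
#.#.#.#.#.
#.#.#.#.#.  (fixed point — unchanged through step 6)
count of #: 5

5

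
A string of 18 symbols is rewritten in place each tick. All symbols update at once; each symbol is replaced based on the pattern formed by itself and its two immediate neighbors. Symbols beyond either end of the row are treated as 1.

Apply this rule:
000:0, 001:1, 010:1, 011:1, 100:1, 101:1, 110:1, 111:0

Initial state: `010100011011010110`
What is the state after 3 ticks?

100110110000000001

111110111111111111
000011100000000000
100110110000000001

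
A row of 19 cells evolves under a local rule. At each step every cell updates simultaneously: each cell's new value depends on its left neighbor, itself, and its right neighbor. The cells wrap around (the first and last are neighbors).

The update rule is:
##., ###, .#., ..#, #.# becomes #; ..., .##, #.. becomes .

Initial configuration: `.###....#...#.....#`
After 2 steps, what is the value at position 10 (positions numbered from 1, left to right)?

step 1: #.##...##..##....##
step 2: ##.#..#.#.#.#...#.#
position 10 holds .

.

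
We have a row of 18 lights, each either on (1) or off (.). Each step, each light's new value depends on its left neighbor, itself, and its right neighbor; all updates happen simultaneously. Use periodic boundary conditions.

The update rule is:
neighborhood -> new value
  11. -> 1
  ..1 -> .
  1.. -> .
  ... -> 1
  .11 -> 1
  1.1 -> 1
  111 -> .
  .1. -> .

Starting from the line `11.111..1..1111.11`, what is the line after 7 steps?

step 1: .111.1.....1..111.
step 2: .1.11..111....1.1.
step 3: ..111..1.1.11..1..
step 4: 1.1.1...1.111....1
step 5: 11.1..1..11.1.11.1
step 6: .11......111.11111
step 7: 111.1111.1.111...1

111.1111.1.111...1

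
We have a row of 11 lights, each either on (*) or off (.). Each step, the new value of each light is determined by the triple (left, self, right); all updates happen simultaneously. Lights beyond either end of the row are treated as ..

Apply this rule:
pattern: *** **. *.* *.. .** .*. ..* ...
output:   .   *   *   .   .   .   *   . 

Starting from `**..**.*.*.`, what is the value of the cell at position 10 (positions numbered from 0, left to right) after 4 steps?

.

.*.*.**.*..
*.*.*.**...
.*.*.*.*...
*.*.*.*....
position 10 holds .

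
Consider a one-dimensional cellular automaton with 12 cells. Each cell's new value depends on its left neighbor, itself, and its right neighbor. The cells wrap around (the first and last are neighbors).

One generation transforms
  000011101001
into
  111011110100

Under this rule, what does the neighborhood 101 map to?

1

At position 7 the neighborhood is 101; the next row has 1 there.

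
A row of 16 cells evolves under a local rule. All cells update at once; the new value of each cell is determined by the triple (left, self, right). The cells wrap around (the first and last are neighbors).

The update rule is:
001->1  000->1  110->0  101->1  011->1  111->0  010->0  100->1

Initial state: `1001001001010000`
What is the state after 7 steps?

step 1: 0110110110101111
step 2: 1101101101011000
step 3: 1011011010110111
step 4: 0110110101101100
step 5: 1101101011011011
step 6: 0011010110110110
step 7: 1110101101101101

1110101101101101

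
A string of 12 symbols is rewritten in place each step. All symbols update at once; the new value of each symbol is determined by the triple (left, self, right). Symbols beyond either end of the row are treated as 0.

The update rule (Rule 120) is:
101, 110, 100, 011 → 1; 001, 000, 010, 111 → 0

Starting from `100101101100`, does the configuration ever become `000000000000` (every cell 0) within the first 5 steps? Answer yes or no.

010011111110
001010000011
000101000011
000010100011
000001010011
step 5 is 000001010011, still not uniform 0

no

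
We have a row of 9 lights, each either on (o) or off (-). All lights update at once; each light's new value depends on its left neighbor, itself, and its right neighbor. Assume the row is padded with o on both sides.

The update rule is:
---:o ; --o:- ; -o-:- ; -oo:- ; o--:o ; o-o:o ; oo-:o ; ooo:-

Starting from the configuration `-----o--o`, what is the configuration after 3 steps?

oo--oo--o

oooo--o--
---oo--o-
oo--oo--o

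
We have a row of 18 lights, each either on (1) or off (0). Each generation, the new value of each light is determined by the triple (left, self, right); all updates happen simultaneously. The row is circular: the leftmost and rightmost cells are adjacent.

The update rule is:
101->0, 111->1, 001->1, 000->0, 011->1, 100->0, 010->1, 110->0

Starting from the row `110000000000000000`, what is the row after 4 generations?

100000000000000001
000000000000000011
000000000000000110
000000000000001100

000000000000001100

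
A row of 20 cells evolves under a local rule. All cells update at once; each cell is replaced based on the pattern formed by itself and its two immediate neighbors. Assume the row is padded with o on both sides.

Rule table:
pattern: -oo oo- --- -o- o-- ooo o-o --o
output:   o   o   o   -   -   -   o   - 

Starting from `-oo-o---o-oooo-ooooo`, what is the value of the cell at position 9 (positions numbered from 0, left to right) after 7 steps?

-

oooo--o--oo--ooo----
---o-----oo--o-o-oo-
-o---ooo-oo---o-oooo
o--o-o-oooo-o--oo---
o---o-oo--oo---oo-o-
o-o--ooo--oo-o-ooo-o
oo---o-o--ooo-oo-ooo
position 9 holds -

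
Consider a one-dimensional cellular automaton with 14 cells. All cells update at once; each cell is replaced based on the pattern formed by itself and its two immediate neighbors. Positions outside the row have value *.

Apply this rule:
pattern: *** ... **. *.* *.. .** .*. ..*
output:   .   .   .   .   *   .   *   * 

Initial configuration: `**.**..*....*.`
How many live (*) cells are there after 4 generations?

.....****..**.
*...*....**...
.*.***..*..*.*
.*....******..
count of *: 7

7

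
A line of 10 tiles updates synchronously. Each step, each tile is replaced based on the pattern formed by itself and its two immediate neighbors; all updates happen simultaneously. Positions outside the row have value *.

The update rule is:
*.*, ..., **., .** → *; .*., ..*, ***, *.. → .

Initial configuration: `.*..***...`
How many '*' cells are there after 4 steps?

5

step 1: *...*.*.*.
step 2: *.*..*.*.*
step 3: **....*.**
step 4: .*.**..**.
count of *: 5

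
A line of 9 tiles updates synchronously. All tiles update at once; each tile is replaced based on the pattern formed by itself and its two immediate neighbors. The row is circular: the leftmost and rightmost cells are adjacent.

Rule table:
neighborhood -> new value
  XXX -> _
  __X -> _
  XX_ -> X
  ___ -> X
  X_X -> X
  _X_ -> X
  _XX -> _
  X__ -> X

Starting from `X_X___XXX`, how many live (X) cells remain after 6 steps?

step 1: XXXXX____
step 2: ____XXXX_
step 3: XXX____XX
step 4: __XXXX___
step 5: X____XXXX
step 6: XXXX_____
count of X: 4

4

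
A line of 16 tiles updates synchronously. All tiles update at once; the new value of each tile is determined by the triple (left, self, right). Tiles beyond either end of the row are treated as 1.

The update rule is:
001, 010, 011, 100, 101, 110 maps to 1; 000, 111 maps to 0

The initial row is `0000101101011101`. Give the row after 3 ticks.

0001100000110111

tick 1: 1001111111110111
tick 2: 1111000000011100
tick 3: 0001100000110111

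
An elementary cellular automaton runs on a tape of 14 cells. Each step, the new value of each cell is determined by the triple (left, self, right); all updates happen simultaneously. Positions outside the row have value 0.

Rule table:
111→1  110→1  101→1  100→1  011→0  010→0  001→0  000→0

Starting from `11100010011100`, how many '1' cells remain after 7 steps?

4

01110001001110
00111000100111
00011100010011
00001110001001
00000111000100
00000011100010
00000001110001
count of 1: 4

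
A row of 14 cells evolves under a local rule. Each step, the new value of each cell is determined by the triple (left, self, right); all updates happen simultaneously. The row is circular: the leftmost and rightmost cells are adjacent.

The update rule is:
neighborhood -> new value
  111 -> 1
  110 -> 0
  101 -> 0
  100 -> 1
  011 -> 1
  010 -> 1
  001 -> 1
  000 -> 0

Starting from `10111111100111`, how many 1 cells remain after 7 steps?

00111111011111
11111110011110
11111101111100
11111001111011
11110111110011
11100111101111
11011111001111
count of 1: 11

11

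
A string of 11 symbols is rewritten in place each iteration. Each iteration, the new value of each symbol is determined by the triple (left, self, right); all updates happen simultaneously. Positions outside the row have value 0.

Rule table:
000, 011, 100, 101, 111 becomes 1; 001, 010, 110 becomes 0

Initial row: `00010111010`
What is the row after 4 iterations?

iteration 1: 11001110101
iteration 2: 10101101010
iteration 3: 01011010101
iteration 4: 00110101010

00110101010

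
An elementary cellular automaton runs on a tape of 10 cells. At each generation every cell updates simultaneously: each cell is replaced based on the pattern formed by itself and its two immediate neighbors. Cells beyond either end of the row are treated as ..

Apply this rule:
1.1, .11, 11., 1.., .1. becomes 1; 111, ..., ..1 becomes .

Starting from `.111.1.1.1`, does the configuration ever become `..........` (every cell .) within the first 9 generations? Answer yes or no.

no

.1.1111111
.111.....1
.1.11....1
.11111...1
.1...11..1
.11..111.1
.111.1.111
.1.11111.1
.111...111
generation 9 is .111...111, still not uniform .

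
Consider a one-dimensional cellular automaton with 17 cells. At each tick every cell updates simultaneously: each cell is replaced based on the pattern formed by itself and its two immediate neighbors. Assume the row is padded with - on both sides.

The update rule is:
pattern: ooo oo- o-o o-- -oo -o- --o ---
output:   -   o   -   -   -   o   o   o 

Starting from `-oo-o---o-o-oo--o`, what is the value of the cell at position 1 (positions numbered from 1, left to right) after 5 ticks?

o

o-o-o-ooo-o--o-oo
o-o-o---o-o-oo--o
o-o-o-ooo-o--o-oo  (repeats tick 1; period 2)
tick 5: o-o-o-ooo-o--o-oo
position 1 holds o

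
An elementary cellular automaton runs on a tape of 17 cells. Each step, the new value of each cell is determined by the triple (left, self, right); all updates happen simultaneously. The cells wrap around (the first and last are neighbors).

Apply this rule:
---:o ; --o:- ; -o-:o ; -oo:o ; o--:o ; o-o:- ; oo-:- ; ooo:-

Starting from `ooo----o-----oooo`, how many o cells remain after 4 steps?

8

---ooo-ooooo-o---
oo-o---o-----oooo
---ooo-ooooo-o---  (repeats step 1; period 2)
step 4: oo-o---o-----oooo
count of o: 8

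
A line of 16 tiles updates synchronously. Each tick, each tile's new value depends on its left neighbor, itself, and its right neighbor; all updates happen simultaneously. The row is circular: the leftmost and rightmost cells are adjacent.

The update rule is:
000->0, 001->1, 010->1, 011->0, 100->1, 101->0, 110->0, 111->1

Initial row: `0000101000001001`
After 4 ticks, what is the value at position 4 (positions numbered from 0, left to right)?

1

1001101100011111
0110000010101111
0001000110100110
0011101000111001
position 4 holds 1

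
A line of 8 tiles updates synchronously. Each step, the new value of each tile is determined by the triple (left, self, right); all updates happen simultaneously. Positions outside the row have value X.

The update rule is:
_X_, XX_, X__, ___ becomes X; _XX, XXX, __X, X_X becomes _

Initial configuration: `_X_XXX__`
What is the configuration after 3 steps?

___XX_X_

_X___XX_
_XXX__X_
___XX_X_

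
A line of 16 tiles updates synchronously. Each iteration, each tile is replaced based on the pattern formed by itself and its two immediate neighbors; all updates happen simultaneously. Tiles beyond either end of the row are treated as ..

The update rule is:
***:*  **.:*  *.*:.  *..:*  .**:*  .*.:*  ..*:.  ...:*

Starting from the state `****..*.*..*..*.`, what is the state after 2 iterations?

*****.*.**.**.**

*****.*.**.**.**
*****.*.**.**.**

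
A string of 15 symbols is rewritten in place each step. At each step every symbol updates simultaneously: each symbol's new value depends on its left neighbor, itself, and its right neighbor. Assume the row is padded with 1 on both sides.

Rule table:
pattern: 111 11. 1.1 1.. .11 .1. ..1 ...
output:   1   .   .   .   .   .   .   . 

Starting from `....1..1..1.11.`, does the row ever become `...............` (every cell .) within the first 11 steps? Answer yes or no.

step 1: ...............
all cells are . at step 1

yes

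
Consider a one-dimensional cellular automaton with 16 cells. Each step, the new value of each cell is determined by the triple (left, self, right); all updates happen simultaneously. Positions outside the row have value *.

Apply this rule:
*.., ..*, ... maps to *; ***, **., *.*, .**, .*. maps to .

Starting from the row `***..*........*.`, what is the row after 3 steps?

...***********..

...**.********..
***...........**
...***********..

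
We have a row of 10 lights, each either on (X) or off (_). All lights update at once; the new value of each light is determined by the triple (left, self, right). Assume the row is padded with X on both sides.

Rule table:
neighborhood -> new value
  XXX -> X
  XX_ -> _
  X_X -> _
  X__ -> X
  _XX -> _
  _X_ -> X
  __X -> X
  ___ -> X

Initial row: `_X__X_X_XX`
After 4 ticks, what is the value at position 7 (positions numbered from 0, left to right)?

X

_XXXX_X__X
__XX__XXX_
XX__XX_X__
X_XX___XXX
position 7 holds X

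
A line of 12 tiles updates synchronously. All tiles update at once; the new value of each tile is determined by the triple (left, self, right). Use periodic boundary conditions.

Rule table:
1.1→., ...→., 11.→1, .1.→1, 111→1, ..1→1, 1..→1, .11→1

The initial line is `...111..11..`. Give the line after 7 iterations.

.11111111111

..111111111.
.11111111111
.11111111111  (fixed point — unchanged through iteration 7)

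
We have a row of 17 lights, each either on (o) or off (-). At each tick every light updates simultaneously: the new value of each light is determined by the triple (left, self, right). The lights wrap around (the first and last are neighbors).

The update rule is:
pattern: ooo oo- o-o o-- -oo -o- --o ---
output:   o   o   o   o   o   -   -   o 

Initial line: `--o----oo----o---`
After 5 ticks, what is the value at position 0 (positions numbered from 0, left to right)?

o

o--ooo-ooooo--ooo
oo-oooooooooo-ooo
ooooooooooooooooo
ooooooooooooooooo  (fixed point — unchanged through tick 5)
position 0 holds o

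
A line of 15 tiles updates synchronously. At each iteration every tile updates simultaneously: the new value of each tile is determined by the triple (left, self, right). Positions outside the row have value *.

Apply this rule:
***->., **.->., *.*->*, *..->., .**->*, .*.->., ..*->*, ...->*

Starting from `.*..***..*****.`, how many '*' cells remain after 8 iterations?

*..**...**....*
..**..***..****
.**..**...**...
**..**..***..**
...**..**...**.
.***..**..***.*
**...**..**..**
...***..**..**.
count of *: 7

7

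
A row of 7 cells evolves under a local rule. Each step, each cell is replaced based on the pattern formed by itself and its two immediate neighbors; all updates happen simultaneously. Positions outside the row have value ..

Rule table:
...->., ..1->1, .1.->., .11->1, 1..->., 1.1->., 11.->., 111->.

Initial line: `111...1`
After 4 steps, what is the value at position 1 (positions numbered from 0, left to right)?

.

1....1.
....1..
...1...
..1....
position 1 holds .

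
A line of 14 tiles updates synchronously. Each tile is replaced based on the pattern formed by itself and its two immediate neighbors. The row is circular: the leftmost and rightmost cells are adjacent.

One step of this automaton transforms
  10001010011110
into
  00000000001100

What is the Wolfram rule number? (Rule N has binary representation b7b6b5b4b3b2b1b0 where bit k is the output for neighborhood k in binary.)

position 10: 111 → 1  (bit 7 = 1)
position 12: 110 → 0  (bit 6 = 0)
position 5: 101 → 0  (bit 5 = 0)
position 1: 100 → 0  (bit 4 = 0)
position 9: 011 → 0  (bit 3 = 0)
position 0: 010 → 0  (bit 2 = 0)
position 3: 001 → 0  (bit 1 = 0)
position 2: 000 → 0  (bit 0 = 0)
bits b7..b0 = 10000000 = 128

128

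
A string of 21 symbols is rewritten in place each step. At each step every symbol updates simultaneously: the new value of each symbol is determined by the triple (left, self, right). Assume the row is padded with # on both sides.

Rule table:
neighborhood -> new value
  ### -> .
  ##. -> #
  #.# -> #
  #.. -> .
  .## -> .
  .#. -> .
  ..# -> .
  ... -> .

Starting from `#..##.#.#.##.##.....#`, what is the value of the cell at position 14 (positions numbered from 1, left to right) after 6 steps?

#...##.#.#.##.#......
#....##.#.#.##.......
#.....##.#.#.#.......
#......##.#.#........
#.......##.#.........
#........##..........
position 14 holds .

.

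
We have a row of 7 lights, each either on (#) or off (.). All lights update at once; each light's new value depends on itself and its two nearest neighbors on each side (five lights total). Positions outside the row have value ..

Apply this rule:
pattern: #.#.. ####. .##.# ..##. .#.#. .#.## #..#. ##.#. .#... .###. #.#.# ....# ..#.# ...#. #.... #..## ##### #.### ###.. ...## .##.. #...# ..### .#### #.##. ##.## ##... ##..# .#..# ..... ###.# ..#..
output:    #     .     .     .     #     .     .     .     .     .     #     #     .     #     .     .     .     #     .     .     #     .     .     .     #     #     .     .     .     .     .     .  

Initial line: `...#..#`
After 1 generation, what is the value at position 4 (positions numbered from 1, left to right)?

.##....
position 4 holds .

.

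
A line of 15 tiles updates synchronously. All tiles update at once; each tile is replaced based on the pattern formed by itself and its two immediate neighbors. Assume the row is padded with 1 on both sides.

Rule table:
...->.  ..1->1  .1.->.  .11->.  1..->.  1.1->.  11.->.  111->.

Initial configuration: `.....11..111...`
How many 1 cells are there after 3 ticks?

tick 1: ....1...1.....1
tick 2: ...1...1.....1.
tick 3: ..1...1.....1..
count of 1: 3

3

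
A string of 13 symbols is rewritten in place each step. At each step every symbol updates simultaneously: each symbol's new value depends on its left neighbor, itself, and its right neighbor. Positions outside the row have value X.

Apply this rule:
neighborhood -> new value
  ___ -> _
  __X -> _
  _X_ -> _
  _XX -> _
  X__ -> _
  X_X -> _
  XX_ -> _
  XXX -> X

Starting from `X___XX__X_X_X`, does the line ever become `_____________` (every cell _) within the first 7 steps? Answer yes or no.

step 1: _____________
all cells are _ at step 1

yes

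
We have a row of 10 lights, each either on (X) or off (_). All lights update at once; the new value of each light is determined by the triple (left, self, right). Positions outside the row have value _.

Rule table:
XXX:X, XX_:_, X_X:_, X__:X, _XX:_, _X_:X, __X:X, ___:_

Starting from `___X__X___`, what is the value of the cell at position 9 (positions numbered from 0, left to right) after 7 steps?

_

step 1: __XXXXXX__
step 2: _X_XXXX_X_
step 3: XX__XX__XX
step 4: __XX__XX__
step 5: _X__XX__X_
step 6: XXXX__XXXX
step 7: _XX_XX_XX_
position 9 holds _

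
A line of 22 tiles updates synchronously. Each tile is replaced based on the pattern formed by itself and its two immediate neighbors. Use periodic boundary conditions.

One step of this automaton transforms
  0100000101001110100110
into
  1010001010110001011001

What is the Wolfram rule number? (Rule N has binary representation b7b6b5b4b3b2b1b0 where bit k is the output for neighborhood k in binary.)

position 13: 111 → 0  (bit 7 = 0)
position 14: 110 → 0  (bit 6 = 0)
position 8: 101 → 1  (bit 5 = 1)
position 2: 100 → 1  (bit 4 = 1)
position 12: 011 → 0  (bit 3 = 0)
position 1: 010 → 0  (bit 2 = 0)
position 0: 001 → 1  (bit 1 = 1)
position 3: 000 → 0  (bit 0 = 0)
bits b7..b0 = 00110010 = 50

50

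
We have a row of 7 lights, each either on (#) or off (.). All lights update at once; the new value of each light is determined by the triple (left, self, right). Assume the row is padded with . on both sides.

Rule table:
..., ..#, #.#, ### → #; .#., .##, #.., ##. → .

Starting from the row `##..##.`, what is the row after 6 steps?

##..#..

step 1: ...#...
step 2: ###..##
step 3: .#..#..
step 4: #..#..#
step 5: ..#..#.
step 6: ##..#..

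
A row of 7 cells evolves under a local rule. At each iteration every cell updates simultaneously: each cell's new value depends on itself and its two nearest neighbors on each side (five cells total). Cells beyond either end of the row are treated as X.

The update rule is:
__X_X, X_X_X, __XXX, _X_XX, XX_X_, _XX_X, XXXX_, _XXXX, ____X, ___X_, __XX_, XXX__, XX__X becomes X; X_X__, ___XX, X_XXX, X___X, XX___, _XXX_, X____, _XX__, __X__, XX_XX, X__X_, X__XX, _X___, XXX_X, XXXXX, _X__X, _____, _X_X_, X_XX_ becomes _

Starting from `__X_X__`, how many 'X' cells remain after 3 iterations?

4

X_X____
_X___X_
X___XXX
count of X: 4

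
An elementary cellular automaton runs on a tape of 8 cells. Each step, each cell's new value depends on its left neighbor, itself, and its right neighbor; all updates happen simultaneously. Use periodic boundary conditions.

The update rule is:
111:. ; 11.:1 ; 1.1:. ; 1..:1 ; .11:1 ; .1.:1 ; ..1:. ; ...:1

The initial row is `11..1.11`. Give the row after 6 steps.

step 1: .11.1.1.
step 2: .11.1.11
step 3: .11.1.11  (fixed point — unchanged through step 6)

.11.1.11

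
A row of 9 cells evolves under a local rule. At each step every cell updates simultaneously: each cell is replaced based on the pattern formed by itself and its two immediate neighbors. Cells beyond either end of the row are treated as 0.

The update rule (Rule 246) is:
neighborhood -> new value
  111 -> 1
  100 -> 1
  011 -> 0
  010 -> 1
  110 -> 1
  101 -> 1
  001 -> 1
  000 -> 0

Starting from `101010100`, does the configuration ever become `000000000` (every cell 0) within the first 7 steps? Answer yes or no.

111111110
011111111
101111111
110111111
011011111
101101111
110110111
step 7 is 110110111, still not uniform 0

no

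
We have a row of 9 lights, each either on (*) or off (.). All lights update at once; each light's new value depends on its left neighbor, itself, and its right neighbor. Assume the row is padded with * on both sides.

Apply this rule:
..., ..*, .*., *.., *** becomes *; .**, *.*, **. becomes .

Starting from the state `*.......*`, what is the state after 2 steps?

..*****..

.*******.
..*****..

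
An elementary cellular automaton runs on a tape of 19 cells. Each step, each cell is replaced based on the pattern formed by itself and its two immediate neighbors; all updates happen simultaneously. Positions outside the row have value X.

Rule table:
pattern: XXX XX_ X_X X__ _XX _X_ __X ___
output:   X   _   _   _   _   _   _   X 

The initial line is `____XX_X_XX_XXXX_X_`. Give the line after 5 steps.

step 1: _XX__________XX____
step 2: ____XXXXXXXX____XX_
step 3: _XX__XXXXXX__XX____
step 4: ______XXXX______XX_
step 5: _XXXX__XX__XXXX____

_XXXX__XX__XXXX____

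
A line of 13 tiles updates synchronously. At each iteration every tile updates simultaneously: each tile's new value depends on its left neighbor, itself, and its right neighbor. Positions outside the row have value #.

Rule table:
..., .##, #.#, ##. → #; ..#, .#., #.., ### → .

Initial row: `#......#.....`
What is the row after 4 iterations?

....#..#.####

iteration 1: #.####...###.
iteration 2: ###..#.#.#.##
iteration 3: ..#...#.#.##.
iteration 4: ....#..#.####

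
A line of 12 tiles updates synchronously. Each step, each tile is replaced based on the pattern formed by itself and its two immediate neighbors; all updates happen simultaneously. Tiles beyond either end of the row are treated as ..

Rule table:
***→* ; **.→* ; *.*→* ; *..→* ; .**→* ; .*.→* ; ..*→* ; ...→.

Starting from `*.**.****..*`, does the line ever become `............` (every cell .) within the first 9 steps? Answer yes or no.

************
************  (fixed point — unchanged through step 9)
step 9 is ************, still not uniform .

no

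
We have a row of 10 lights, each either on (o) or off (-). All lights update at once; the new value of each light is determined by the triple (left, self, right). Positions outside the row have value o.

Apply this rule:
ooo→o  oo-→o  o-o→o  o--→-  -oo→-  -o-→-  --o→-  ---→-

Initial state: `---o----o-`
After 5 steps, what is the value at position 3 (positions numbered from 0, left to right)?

---------o
----------
----------  (fixed point — unchanged through step 5)
position 3 holds -

-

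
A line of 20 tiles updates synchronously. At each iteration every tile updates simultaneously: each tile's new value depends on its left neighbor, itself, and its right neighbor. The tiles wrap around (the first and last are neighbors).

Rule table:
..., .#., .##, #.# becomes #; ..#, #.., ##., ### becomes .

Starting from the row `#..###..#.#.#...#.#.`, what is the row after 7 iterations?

...####..##.##.##.##

#..#....#####.#.####
...#.##.#....####...
##.###.##.##.#....##
..##..##.##.##.##.#.
#.#...#.##.##.##.##.
###.#.###.##.##.##.#
...####..##.##.##.##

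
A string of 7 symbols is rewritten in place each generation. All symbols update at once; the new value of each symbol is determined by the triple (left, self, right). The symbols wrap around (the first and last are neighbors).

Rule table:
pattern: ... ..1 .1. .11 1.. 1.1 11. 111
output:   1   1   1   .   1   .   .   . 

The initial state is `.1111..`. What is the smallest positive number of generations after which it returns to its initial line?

2

1....11
.1111..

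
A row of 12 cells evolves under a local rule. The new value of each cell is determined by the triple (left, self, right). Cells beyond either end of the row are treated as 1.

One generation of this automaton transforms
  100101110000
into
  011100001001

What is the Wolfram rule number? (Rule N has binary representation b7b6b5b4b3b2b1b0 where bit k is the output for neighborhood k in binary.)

22

position 6: 111 → 0  (bit 7 = 0)
position 0: 110 → 0  (bit 6 = 0)
position 4: 101 → 0  (bit 5 = 0)
position 1: 100 → 1  (bit 4 = 1)
position 5: 011 → 0  (bit 3 = 0)
position 3: 010 → 1  (bit 2 = 1)
position 2: 001 → 1  (bit 1 = 1)
position 9: 000 → 0  (bit 0 = 0)
bits b7..b0 = 00010110 = 22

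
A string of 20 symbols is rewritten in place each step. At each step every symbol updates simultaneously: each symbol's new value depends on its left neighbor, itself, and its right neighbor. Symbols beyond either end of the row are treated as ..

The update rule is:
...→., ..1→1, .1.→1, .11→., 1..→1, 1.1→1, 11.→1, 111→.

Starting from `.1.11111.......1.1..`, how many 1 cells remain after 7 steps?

111....11.....11111.
..11..1.11...1....11
.1.11111.11.111..1.1
111....11.11..111111
..11..1.11.111.....1
.1.11111.11..11...11
111....11.111.11.1.1
count of 1: 12

12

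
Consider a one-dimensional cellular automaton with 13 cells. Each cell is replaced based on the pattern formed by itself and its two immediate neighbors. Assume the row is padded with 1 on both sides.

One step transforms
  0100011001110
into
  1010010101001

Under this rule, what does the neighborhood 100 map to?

1

At position 2 the neighborhood is 100; the next row has 1 there.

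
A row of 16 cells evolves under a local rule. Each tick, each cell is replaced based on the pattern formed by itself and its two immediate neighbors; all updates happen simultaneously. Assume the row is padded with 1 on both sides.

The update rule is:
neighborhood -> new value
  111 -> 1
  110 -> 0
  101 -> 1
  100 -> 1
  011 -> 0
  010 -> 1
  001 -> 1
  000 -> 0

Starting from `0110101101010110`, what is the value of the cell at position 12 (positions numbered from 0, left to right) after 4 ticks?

1001110011111001
0110101101110110
1001110010101001
0110101111111110
position 12 holds 1

1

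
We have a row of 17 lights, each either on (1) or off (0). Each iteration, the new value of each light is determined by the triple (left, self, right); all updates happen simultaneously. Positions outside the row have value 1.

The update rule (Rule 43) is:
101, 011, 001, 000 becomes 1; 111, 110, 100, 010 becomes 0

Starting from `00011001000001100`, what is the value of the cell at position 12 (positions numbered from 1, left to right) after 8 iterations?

1

01110010011111001
11000100110000011
00011001100111110
01110011001100001
11000110011001111
00011100110011000
01110001100110011
11000111001100110
position 12 holds 1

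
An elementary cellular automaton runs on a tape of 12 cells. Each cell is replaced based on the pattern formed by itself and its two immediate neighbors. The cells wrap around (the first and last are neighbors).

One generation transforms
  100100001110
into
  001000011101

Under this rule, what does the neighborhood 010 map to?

0

At position 0 the neighborhood is 010; the next row has 0 there.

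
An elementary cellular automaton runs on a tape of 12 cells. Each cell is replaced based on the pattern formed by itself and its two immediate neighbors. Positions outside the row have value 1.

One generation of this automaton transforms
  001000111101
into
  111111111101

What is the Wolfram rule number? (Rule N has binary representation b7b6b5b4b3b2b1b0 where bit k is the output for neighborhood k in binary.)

223

position 7: 111 → 1  (bit 7 = 1)
position 9: 110 → 1  (bit 6 = 1)
position 10: 101 → 0  (bit 5 = 0)
position 0: 100 → 1  (bit 4 = 1)
position 6: 011 → 1  (bit 3 = 1)
position 2: 010 → 1  (bit 2 = 1)
position 1: 001 → 1  (bit 1 = 1)
position 4: 000 → 1  (bit 0 = 1)
bits b7..b0 = 11011111 = 223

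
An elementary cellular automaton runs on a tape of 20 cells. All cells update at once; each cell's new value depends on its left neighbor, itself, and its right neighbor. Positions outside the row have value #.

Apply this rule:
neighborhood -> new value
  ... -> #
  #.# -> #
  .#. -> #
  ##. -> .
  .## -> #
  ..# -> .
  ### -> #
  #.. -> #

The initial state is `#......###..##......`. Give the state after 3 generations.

####.##.#########.##

.#####.##.#.#.#####.
#####.##.#########.#
####.##.#########.##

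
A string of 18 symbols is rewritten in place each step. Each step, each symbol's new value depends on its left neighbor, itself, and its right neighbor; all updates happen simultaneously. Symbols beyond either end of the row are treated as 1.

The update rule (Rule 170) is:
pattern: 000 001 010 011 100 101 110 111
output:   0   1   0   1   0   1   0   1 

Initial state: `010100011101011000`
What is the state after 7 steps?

111010110001111111

101000111010110001
010001110101100011
100011101011000111
000111010110001111
001110101100011111
011101011000111111
111010110001111111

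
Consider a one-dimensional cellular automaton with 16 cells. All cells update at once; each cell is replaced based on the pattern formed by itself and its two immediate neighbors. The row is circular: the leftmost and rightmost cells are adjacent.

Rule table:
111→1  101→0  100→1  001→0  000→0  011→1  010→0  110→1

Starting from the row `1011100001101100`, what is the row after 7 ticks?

1011111101101111

tick 1: 0011110001101110
tick 2: 0011111001101111
tick 3: 1011111101101111
tick 4: 1011111101101111  (fixed point — unchanged through tick 7)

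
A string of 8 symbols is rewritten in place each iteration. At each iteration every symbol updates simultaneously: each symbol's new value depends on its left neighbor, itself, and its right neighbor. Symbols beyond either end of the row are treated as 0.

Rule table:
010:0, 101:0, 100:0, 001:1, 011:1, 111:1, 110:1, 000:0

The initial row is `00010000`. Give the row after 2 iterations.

01000000

iteration 1: 00100000
iteration 2: 01000000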